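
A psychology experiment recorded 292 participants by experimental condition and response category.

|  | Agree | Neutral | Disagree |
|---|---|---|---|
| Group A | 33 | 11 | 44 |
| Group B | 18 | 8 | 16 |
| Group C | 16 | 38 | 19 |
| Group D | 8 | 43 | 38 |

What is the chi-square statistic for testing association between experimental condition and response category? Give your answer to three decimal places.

52.508

Row totals: 88, 42, 73, 89. Column totals: 75, 100, 117. Grand total N = 292.
Expected counts (row total × column total / N):
  Group A, Agree: 88×75/292 = 22.6027
  Group A, Neutral: 88×100/292 = 30.1370
  Group A, Disagree: 88×117/292 = 35.2603
  Group B, Agree: 42×75/292 = 10.7877
  Group B, Neutral: 42×100/292 = 14.3836
  Group B, Disagree: 42×117/292 = 16.8288
  Group C, Agree: 73×75/292 = 18.7500
  Group C, Neutral: 73×100/292 = 25.0000
  Group C, Disagree: 73×117/292 = 29.2500
  Group D, Agree: 89×75/292 = 22.8596
  Group D, Neutral: 89×100/292 = 30.4795
  Group D, Disagree: 89×117/292 = 35.6610
Contributions (O − E)²/E:
  (33 − 22.6027)²/22.6027 = 4.7828
  (11 − 30.1370)²/30.1370 = 12.1520
  (44 − 35.2603)²/35.2603 = 2.1662
  (18 − 10.7877)²/10.7877 = 4.8219
  (8 − 14.3836)²/14.3836 = 2.8331
  (16 − 16.8288)²/16.8288 = 0.0408
  (16 − 18.7500)²/18.7500 = 0.4033
  (38 − 25.0000)²/25.0000 = 6.7600
  (19 − 29.2500)²/29.2500 = 3.5919
  (8 − 22.8596)²/22.8596 = 9.6593
  (43 − 30.4795)²/30.4795 = 5.1432
  (38 − 35.6610)²/35.6610 = 0.1534
χ² = 4.7828 + 12.1520 + 2.1662 + 4.8219 + 2.8331 + 0.0408 + 0.4033 + 6.7600 + 3.5919 + 9.6593 + 5.1432 + 0.1534 = 52.508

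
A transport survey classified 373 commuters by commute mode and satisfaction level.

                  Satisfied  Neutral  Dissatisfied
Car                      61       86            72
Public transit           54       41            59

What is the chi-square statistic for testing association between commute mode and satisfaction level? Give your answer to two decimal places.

Row totals: 219, 154. Column totals: 115, 127, 131. Grand total N = 373.
Expected counts (row total × column total / N):
  Car, Satisfied: 219×115/373 = 67.520
  Car, Neutral: 219×127/373 = 74.566
  Car, Dissatisfied: 219×131/373 = 76.914
  Public transit, Satisfied: 154×115/373 = 47.480
  Public transit, Neutral: 154×127/373 = 52.434
  Public transit, Dissatisfied: 154×131/373 = 54.086
Contributions (O − E)²/E:
  (61 − 67.520)²/67.520 = 0.6296
  (86 − 74.566)²/74.566 = 1.7533
  (72 − 76.914)²/76.914 = 0.3140
  (54 − 47.480)²/47.480 = 0.8953
  (41 − 52.434)²/52.434 = 2.4934
  (59 − 54.086)²/54.086 = 0.4465
χ² = 0.6296 + 1.7533 + 0.3140 + 0.8953 + 2.4934 + 0.4465 = 6.53

6.53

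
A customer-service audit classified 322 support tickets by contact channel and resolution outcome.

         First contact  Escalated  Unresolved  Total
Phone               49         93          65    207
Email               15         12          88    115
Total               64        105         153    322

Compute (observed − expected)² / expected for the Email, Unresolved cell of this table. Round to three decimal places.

Row total (Email) = 115; column total (Unresolved) = 153; N = 322.
Expected count E = 115 × 153 / 322 = 54.6429.
Contribution = (O − E)²/E = (88 − 54.6429)² / 54.6429 = 20.363.

20.363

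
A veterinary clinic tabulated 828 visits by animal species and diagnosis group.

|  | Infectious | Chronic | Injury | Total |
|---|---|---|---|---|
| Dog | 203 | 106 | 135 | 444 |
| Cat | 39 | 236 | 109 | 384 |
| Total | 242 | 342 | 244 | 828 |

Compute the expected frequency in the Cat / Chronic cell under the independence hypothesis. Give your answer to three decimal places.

158.609

Row total (Cat) = 384; column total (Chronic) = 342; grand total N = 828.
Expected count = (row total × column total) / N = 384 × 342 / 828 = 158.609.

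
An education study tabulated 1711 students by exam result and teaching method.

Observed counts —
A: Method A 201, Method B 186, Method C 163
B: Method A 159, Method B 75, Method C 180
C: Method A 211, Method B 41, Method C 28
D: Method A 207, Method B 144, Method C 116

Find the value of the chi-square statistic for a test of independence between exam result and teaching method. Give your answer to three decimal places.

178.874

Row totals: 550, 414, 280, 467. Column totals: 778, 446, 487. Grand total N = 1711.
Expected counts (row total × column total / N):
  A, Method A: 550×778/1711 = 250.0877
  A, Method B: 550×446/1711 = 143.3665
  A, Method C: 550×487/1711 = 156.5459
  B, Method A: 414×778/1711 = 188.2478
  B, Method B: 414×446/1711 = 107.9158
  B, Method C: 414×487/1711 = 117.8364
  C, Method A: 280×778/1711 = 127.3174
  C, Method B: 280×446/1711 = 72.9866
  C, Method C: 280×487/1711 = 79.6961
  D, Method A: 467×778/1711 = 212.3472
  D, Method B: 467×446/1711 = 121.7312
  D, Method C: 467×487/1711 = 132.9217
Contributions (O − E)²/E:
  (201 − 250.0877)²/250.0877 = 9.6350
  (186 − 143.3665)²/143.3665 = 12.6781
  (163 − 156.5459)²/156.5459 = 0.2661
  (159 − 188.2478)²/188.2478 = 4.5442
  (75 − 107.9158)²/107.9158 = 10.0398
  (180 − 117.8364)²/117.8364 = 32.7939
  (211 − 127.3174)²/127.3174 = 55.0025
  (41 − 72.9866)²/72.9866 = 14.0182
  (28 − 79.6961)²/79.6961 = 33.5335
  (207 − 212.3472)²/212.3472 = 0.1346
  (144 − 121.7312)²/121.7312 = 4.0737
  (116 − 132.9217)²/132.9217 = 2.1542
χ² = 9.6350 + 12.6781 + 0.2661 + 4.5442 + 10.0398 + 32.7939 + 55.0025 + 14.0182 + 33.5335 + 0.1346 + 4.0737 + 2.1542 = 178.874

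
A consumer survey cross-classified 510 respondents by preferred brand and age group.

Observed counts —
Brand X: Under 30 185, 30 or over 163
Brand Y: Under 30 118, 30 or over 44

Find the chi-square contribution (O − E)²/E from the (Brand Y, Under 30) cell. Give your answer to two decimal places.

Row total (Brand Y) = 162; column total (Under 30) = 303; N = 510.
Expected count E = 162 × 303 / 510 = 96.247.
Contribution = (O − E)²/E = (118 − 96.247)² / 96.247 = 4.92.

4.92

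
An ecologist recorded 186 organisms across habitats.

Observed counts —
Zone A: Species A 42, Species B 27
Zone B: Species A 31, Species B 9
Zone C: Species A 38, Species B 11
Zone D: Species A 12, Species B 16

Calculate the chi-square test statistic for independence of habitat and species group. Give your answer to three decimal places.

Row totals: 69, 40, 49, 28. Column totals: 123, 63. Grand total N = 186.
Expected counts (row total × column total / N):
  Zone A, Species A: 69×123/186 = 45.6290
  Zone A, Species B: 69×63/186 = 23.3710
  Zone B, Species A: 40×123/186 = 26.4516
  Zone B, Species B: 40×63/186 = 13.5484
  Zone C, Species A: 49×123/186 = 32.4032
  Zone C, Species B: 49×63/186 = 16.5968
  Zone D, Species A: 28×123/186 = 18.5161
  Zone D, Species B: 28×63/186 = 9.4839
Contributions (O − E)²/E:
  (42 − 45.6290)²/45.6290 = 0.2886
  (27 − 23.3710)²/23.3710 = 0.5635
  (31 − 26.4516)²/26.4516 = 0.7821
  (9 − 13.5484)²/13.5484 = 1.5270
  (38 − 32.4032)²/32.4032 = 0.9667
  (11 − 16.5968)²/16.5968 = 1.8874
  (12 − 18.5161)²/18.5161 = 2.2931
  (16 − 9.4839)²/9.4839 = 4.4770
χ² = 0.2886 + 0.5635 + 0.7821 + 1.5270 + 0.9667 + 1.8874 + 2.2931 + 4.4770 = 12.785

12.785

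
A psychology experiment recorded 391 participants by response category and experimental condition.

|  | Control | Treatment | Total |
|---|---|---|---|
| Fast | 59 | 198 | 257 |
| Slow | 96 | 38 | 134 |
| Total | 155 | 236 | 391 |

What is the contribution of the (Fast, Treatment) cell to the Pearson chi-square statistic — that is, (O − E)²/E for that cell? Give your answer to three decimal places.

Row total (Fast) = 257; column total (Treatment) = 236; N = 391.
Expected count E = 257 × 236 / 391 = 155.1202.
Contribution = (O − E)²/E = (198 − 155.1202)² / 155.1202 = 11.853.

11.853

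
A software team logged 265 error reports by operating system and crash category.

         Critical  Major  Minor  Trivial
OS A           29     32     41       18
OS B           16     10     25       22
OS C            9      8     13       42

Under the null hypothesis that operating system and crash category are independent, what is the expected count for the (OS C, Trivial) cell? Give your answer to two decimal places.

22.28

Row total (OS C) = 72; column total (Trivial) = 82; grand total N = 265.
Expected count = (row total × column total) / N = 72 × 82 / 265 = 22.28.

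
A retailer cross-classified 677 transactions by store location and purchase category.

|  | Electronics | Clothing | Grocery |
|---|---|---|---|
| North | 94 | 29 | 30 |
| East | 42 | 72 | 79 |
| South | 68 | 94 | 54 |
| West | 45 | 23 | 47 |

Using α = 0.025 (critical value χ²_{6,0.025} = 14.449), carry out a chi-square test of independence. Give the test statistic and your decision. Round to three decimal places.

Row totals: 153, 193, 216, 115. Column totals: 249, 218, 210. Grand total N = 677.
Expected counts (row total × column total / N):
  North, Electronics: 153×249/677 = 56.27326
  North, Clothing: 153×218/677 = 49.26736
  North, Grocery: 153×210/677 = 47.45938
  East, Electronics: 193×249/677 = 70.98523
  East, Clothing: 193×218/677 = 62.14771
  East, Grocery: 193×210/677 = 59.86706
  South, Electronics: 216×249/677 = 79.44461
  South, Clothing: 216×218/677 = 69.55391
  South, Grocery: 216×210/677 = 67.00148
  West, Electronics: 115×249/677 = 42.29690
  West, Clothing: 115×218/677 = 37.03102
  West, Grocery: 115×210/677 = 35.67208
Contributions (O − E)²/E:
  (94 − 56.27326)²/56.27326 = 25.2928
  (29 − 49.26736)²/49.26736 = 8.3375
  (30 − 47.45938)²/47.45938 = 6.4230
  (42 − 70.98523)²/70.98523 = 11.8355
  (72 − 62.14771)²/62.14771 = 1.5619
  (79 − 59.86706)²/59.86706 = 6.1147
  (68 − 79.44461)²/79.44461 = 1.6487
  (94 − 69.55391)²/69.55391 = 8.5921
  (54 − 67.00148)²/67.00148 = 2.5229
  (45 − 42.29690)²/42.29690 = 0.1727
  (23 − 37.03102)²/37.03102 = 5.3163
  (47 − 35.67208)²/35.67208 = 3.5973
χ² = 25.2928 + 8.3375 + 6.4230 + 11.8355 + 1.5619 + 6.1147 + 1.6487 + 8.5921 + 2.5229 + 0.1727 + 5.3163 + 3.5973 = 81.415
df = (4−1)(3−1) = 6. Since 81.415 > 14.449, reject the null hypothesis of independence at α = 0.025.

81.415; reject H₀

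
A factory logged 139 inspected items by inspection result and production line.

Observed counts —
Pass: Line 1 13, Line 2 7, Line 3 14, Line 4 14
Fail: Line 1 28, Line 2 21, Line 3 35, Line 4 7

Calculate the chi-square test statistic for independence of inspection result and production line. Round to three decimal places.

Row totals: 48, 91. Column totals: 41, 28, 49, 21. Grand total N = 139.
Expected counts (row total × column total / N):
  Pass, Line 1: 48×41/139 = 14.1583
  Pass, Line 2: 48×28/139 = 9.6691
  Pass, Line 3: 48×49/139 = 16.9209
  Pass, Line 4: 48×21/139 = 7.2518
  Fail, Line 1: 91×41/139 = 26.8417
  Fail, Line 2: 91×28/139 = 18.3309
  Fail, Line 3: 91×49/139 = 32.0791
  Fail, Line 4: 91×21/139 = 13.7482
Contributions (O − E)²/E:
  (13 − 14.1583)²/14.1583 = 0.0948
  (7 − 9.6691)²/9.6691 = 0.7368
  (14 − 16.9209)²/16.9209 = 0.5042
  (14 − 7.2518)²/7.2518 = 6.2796
  (28 − 26.8417)²/26.8417 = 0.0500
  (21 − 18.3309)²/18.3309 = 0.3886
  (35 − 32.0791)²/32.0791 = 0.2660
  (7 − 13.7482)²/13.7482 = 3.3123
χ² = 0.0948 + 0.7368 + 0.5042 + 6.2796 + 0.0500 + 0.3886 + 0.2660 + 3.3123 = 11.632

11.632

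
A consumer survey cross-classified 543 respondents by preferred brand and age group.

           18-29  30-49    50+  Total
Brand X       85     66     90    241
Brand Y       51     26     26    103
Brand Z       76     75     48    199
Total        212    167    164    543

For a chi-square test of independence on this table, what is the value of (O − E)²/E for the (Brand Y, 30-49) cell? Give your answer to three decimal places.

1.018

Row total (Brand Y) = 103; column total (30-49) = 167; N = 543.
Expected count E = 103 × 167 / 543 = 31.67772.
Contribution = (O − E)²/E = (26 − 31.67772)² / 31.67772 = 1.018.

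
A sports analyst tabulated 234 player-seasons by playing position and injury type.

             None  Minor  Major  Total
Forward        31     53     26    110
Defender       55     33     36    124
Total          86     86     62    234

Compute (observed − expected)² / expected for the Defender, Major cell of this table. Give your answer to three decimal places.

0.301

Row total (Defender) = 124; column total (Major) = 62; N = 234.
Expected count E = 124 × 62 / 234 = 32.8547.
Contribution = (O − E)²/E = (36 − 32.8547)² / 32.8547 = 0.301.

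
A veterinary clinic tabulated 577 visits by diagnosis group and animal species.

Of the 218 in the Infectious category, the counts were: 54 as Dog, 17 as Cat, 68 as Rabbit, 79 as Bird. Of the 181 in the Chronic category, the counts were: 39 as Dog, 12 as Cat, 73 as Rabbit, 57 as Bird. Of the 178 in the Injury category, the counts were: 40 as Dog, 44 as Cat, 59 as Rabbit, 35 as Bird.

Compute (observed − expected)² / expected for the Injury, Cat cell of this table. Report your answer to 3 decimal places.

Row total (Injury) = 178; column total (Cat) = 73; N = 577.
Expected count E = 178 × 73 / 577 = 22.5199.
Contribution = (O − E)²/E = (44 − 22.5199)² / 22.5199 = 20.488.

20.488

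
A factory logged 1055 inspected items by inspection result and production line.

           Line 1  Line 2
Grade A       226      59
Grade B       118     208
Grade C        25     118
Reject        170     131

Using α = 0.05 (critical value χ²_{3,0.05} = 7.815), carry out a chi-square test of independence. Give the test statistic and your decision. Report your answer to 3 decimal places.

Row totals: 285, 326, 143, 301. Column totals: 539, 516. Grand total N = 1055.
Expected counts (row total × column total / N):
  Grade A, Line 1: 285×539/1055 = 145.60664
  Grade A, Line 2: 285×516/1055 = 139.39336
  Grade B, Line 1: 326×539/1055 = 166.55355
  Grade B, Line 2: 326×516/1055 = 159.44645
  Grade C, Line 1: 143×539/1055 = 73.05877
  Grade C, Line 2: 143×516/1055 = 69.94123
  Reject, Line 1: 301×539/1055 = 153.78104
  Reject, Line 2: 301×516/1055 = 147.21896
Contributions (O − E)²/E:
  (226 − 145.60664)²/145.60664 = 44.3873
  (59 − 139.39336)²/139.39336 = 46.3659
  (118 − 166.55355)²/166.55355 = 14.1543
  (208 − 159.44645)²/159.44645 = 14.7852
  (25 − 73.05877)²/73.05877 = 31.6135
  (118 − 69.94123)²/69.94123 = 33.0227
  (170 − 153.78104)²/153.78104 = 1.7106
  (131 − 147.21896)²/147.21896 = 1.7868
χ² = 44.3873 + 46.3659 + 14.1543 + 14.7852 + 31.6135 + 33.0227 + 1.7106 + 1.7868 = 187.826
df = (4−1)(2−1) = 3. Since 187.826 > 7.815, reject the null hypothesis of independence at α = 0.05.

187.826; reject H₀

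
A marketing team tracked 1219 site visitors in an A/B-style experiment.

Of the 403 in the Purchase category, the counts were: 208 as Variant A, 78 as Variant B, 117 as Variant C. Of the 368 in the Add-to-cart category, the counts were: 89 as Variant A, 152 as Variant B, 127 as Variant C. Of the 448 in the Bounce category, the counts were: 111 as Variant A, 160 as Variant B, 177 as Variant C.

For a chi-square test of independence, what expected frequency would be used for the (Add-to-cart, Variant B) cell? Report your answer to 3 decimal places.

117.736

Row total (Add-to-cart) = 368; column total (Variant B) = 390; grand total N = 1219.
Expected count = (row total × column total) / N = 368 × 390 / 1219 = 117.736.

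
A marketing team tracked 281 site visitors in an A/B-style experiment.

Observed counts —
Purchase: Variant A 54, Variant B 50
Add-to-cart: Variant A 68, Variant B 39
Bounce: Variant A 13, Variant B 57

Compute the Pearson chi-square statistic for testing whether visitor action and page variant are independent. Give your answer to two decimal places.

Row totals: 104, 107, 70. Column totals: 135, 146. Grand total N = 281.
Expected counts (row total × column total / N):
  Purchase, Variant A: 104×135/281 = 49.964
  Purchase, Variant B: 104×146/281 = 54.036
  Add-to-cart, Variant A: 107×135/281 = 51.406
  Add-to-cart, Variant B: 107×146/281 = 55.594
  Bounce, Variant A: 70×135/281 = 33.630
  Bounce, Variant B: 70×146/281 = 36.370
Contributions (O − E)²/E:
  (54 − 49.964)²/49.964 = 0.3260
  (50 − 54.036)²/54.036 = 0.3015
  (68 − 51.406)²/51.406 = 5.3566
  (39 − 55.594)²/55.594 = 4.9531
  (13 − 33.630)²/33.630 = 12.6553
  (57 − 36.370)²/36.370 = 11.7019
χ² = 0.3260 + 0.3015 + 5.3566 + 4.9531 + 12.6553 + 11.7019 = 35.29

35.29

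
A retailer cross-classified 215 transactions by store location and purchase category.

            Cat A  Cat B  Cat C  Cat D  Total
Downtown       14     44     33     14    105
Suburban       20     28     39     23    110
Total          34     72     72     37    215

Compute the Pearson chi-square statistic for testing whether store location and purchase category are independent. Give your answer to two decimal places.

7.19

Grand total N = 215.
Expected counts (row total × column total / N):
  Downtown, Cat A: 105×34/215 = 16.6047
  Downtown, Cat B: 105×72/215 = 35.1628
  Downtown, Cat C: 105×72/215 = 35.1628
  Downtown, Cat D: 105×37/215 = 18.0698
  Suburban, Cat A: 110×34/215 = 17.3953
  Suburban, Cat B: 110×72/215 = 36.8372
  Suburban, Cat C: 110×72/215 = 36.8372
  Suburban, Cat D: 110×37/215 = 18.9302
Contributions (O − E)²/E:
  (14 − 16.6047)²/16.6047 = 0.4086
  (44 − 35.1628)²/35.1628 = 2.2210
  (33 − 35.1628)²/35.1628 = 0.1330
  (14 − 18.0698)²/18.0698 = 0.9166
  (20 − 17.3953)²/17.3953 = 0.3900
  (28 − 36.8372)²/36.8372 = 2.1200
  (39 − 36.8372)²/36.8372 = 0.1270
  (23 − 18.9302)²/18.9302 = 0.8750
χ² = 0.4086 + 2.2210 + 0.1330 + 0.9166 + 0.3900 + 2.1200 + 0.1270 + 0.8750 = 7.19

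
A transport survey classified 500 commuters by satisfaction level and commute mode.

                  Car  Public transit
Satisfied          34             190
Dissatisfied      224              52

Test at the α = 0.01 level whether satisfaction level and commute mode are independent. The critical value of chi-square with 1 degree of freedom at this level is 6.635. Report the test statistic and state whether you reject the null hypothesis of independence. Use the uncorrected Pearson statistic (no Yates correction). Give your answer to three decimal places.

215.540; reject H₀

Row totals: 224, 276. Column totals: 258, 242. Grand total N = 500.
Expected counts (row total × column total / N):
  Satisfied, Car: 224×258/500 = 115.5840
  Satisfied, Public transit: 224×242/500 = 108.4160
  Dissatisfied, Car: 276×258/500 = 142.4160
  Dissatisfied, Public transit: 276×242/500 = 133.5840
Contributions (O − E)²/E:
  (34 − 115.5840)²/115.5840 = 57.5854
  (190 − 108.4160)²/108.4160 = 61.3927
  (224 − 142.4160)²/142.4160 = 46.7360
  (52 − 133.5840)²/133.5840 = 49.8259
χ² = 57.5854 + 61.3927 + 46.7360 + 49.8259 = 215.540
df = (2−1)(2−1) = 1. Since 215.540 > 6.635, reject the null hypothesis of independence at α = 0.01.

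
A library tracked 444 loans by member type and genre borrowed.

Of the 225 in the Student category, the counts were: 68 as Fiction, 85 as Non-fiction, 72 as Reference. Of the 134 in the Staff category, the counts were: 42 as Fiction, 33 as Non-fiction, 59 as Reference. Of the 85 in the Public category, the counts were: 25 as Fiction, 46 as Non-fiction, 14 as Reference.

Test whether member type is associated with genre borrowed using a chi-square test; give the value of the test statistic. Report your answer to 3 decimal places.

24.558

Row totals: 225, 134, 85. Column totals: 135, 164, 145. Grand total N = 444.
Expected counts (row total × column total / N):
  Student, Fiction: 225×135/444 = 68.412162
  Student, Non-fiction: 225×164/444 = 83.108108
  Student, Reference: 225×145/444 = 73.479730
  Staff, Fiction: 134×135/444 = 40.743243
  Staff, Non-fiction: 134×164/444 = 49.495495
  Staff, Reference: 134×145/444 = 43.761261
  Public, Fiction: 85×135/444 = 25.844595
  Public, Non-fiction: 85×164/444 = 31.396396
  Public, Reference: 85×145/444 = 27.759009
Contributions (O − E)²/E:
  (68 − 68.412162)²/68.412162 = 0.0025
  (85 − 83.108108)²/83.108108 = 0.0431
  (72 − 73.479730)²/73.479730 = 0.0298
  (42 − 40.743243)²/40.743243 = 0.0388
  (33 − 49.495495)²/49.495495 = 5.4975
  (59 − 43.761261)²/43.761261 = 5.3065
  (25 − 25.844595)²/25.844595 = 0.0276
  (46 − 31.396396)²/31.396396 = 6.7927
  (14 − 27.759009)²/27.759009 = 6.8198
χ² = 0.0025 + 0.0431 + 0.0298 + 0.0388 + 5.4975 + 5.3065 + 0.0276 + 6.7927 + 6.8198 = 24.558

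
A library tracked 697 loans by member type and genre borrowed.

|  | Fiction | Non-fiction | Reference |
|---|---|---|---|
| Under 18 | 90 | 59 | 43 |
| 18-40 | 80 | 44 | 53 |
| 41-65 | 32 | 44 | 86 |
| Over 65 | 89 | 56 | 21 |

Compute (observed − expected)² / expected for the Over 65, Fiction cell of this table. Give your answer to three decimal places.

5.597

Row total (Over 65) = 166; column total (Fiction) = 291; N = 697.
Expected count E = 166 × 291 / 697 = 69.3056.
Contribution = (O − E)²/E = (89 − 69.3056)² / 69.3056 = 5.597.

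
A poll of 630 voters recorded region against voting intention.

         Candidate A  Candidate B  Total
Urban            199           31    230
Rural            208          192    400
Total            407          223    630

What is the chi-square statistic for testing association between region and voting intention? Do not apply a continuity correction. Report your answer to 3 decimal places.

76.105

Grand total N = 630.
Expected counts (row total × column total / N):
  Urban, Candidate A: 230×407/630 = 148.5873
  Urban, Candidate B: 230×223/630 = 81.4127
  Rural, Candidate A: 400×407/630 = 258.4127
  Rural, Candidate B: 400×223/630 = 141.5873
Contributions (O − E)²/E:
  (199 − 148.5873)²/148.5873 = 17.1040
  (31 − 81.4127)²/81.4127 = 31.2168
  (208 − 258.4127)²/258.4127 = 9.8348
  (192 − 141.5873)²/141.5873 = 17.9496
χ² = 17.1040 + 31.2168 + 9.8348 + 17.9496 = 76.105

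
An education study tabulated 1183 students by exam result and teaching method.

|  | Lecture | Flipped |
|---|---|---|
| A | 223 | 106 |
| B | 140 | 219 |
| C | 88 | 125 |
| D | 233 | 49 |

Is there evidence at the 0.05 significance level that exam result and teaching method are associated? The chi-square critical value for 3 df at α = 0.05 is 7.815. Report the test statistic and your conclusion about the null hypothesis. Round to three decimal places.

Row totals: 329, 359, 213, 282. Column totals: 684, 499. Grand total N = 1183.
Expected counts (row total × column total / N):
  A, Lecture: 329×684/1183 = 190.2249
  A, Flipped: 329×499/1183 = 138.7751
  B, Lecture: 359×684/1183 = 207.5706
  B, Flipped: 359×499/1183 = 151.4294
  C, Lecture: 213×684/1183 = 123.1547
  C, Flipped: 213×499/1183 = 89.8453
  D, Lecture: 282×684/1183 = 163.0499
  D, Flipped: 282×499/1183 = 118.9501
Contributions (O − E)²/E:
  (223 − 190.2249)²/190.2249 = 5.6470
  (106 − 138.7751)²/138.7751 = 7.7406
  (140 − 207.5706)²/207.5706 = 21.9963
  (219 − 151.4294)²/151.4294 = 30.1513
  (88 − 123.1547)²/123.1547 = 10.0350
  (125 − 89.8453)²/89.8453 = 13.7553
  (233 − 163.0499)²/163.0499 = 30.0093
  (49 − 118.9501)²/118.9501 = 41.1350
χ² = 5.6470 + 7.7406 + 21.9963 + 30.1513 + 10.0350 + 13.7553 + 30.0093 + 41.1350 = 160.470
df = (4−1)(2−1) = 3. Since 160.470 > 7.815, reject the null hypothesis of independence at α = 0.05.

160.470; reject H₀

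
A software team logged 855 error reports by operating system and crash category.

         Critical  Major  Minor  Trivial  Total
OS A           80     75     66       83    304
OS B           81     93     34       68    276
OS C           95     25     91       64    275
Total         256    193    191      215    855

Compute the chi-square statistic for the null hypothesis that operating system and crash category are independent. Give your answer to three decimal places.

Grand total N = 855.
Expected counts (row total × column total / N):
  OS A, Critical: 304×256/855 = 91.0222
  OS A, Major: 304×193/855 = 68.6222
  OS A, Minor: 304×191/855 = 67.9111
  OS A, Trivial: 304×215/855 = 76.4444
  OS B, Critical: 276×256/855 = 82.6386
  OS B, Major: 276×193/855 = 62.3018
  OS B, Minor: 276×191/855 = 61.6561
  OS B, Trivial: 276×215/855 = 69.4035
  OS C, Critical: 275×256/855 = 82.3392
  OS C, Major: 275×193/855 = 62.0760
  OS C, Minor: 275×191/855 = 61.4327
  OS C, Trivial: 275×215/855 = 69.1520
Contributions (O − E)²/E:
  (80 − 91.0222)²/91.0222 = 1.3347
  (75 − 68.6222)²/68.6222 = 0.5928
  (66 − 67.9111)²/67.9111 = 0.0538
  (83 − 76.4444)²/76.4444 = 0.5622
  (81 − 82.6386)²/82.6386 = 0.0325
  (93 − 62.3018)²/62.3018 = 15.1260
  (34 − 61.6561)²/61.6561 = 12.4053
  (68 − 69.4035)²/69.4035 = 0.0284
  (95 − 82.3392)²/82.3392 = 1.9468
  (25 − 62.0760)²/62.0760 = 22.1443
  (91 − 61.4327)²/61.4327 = 14.2306
  (64 − 69.1520)²/69.1520 = 0.3838
χ² = 1.3347 + 0.5928 + 0.0538 + 0.5622 + 0.0325 + 15.1260 + 12.4053 + 0.0284 + 1.9468 + 22.1443 + 14.2306 + 0.3838 = 68.841

68.841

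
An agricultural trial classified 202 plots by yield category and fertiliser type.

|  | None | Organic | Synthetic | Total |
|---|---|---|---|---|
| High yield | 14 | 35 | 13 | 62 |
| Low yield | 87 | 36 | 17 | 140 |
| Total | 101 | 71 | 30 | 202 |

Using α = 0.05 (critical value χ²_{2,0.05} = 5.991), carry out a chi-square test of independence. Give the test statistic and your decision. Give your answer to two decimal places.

Grand total N = 202.
Expected counts (row total × column total / N):
  High yield, None: 62×101/202 = 31.000
  High yield, Organic: 62×71/202 = 21.792
  High yield, Synthetic: 62×30/202 = 9.208
  Low yield, None: 140×101/202 = 70.000
  Low yield, Organic: 140×71/202 = 49.208
  Low yield, Synthetic: 140×30/202 = 20.792
Contributions (O − E)²/E:
  (14 − 31.000)²/31.000 = 9.3226
  (35 − 21.792)²/21.792 = 8.0053
  (13 − 9.208)²/9.208 = 1.5616
  (87 − 70.000)²/70.000 = 4.1286
  (36 − 49.208)²/49.208 = 3.5452
  (17 − 20.792)²/20.792 = 0.6916
χ² = 9.3226 + 8.0053 + 1.5616 + 4.1286 + 3.5452 + 0.6916 = 27.25
df = (2−1)(3−1) = 2. Since 27.25 > 5.991, reject the null hypothesis of independence at α = 0.05.

27.25; reject H₀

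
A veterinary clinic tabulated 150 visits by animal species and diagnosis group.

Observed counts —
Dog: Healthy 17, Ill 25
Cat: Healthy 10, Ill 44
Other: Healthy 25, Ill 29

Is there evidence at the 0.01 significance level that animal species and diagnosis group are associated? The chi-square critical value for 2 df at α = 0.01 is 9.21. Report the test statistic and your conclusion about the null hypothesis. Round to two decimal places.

10.07; reject H₀

Row totals: 42, 54, 54. Column totals: 52, 98. Grand total N = 150.
Expected counts (row total × column total / N):
  Dog, Healthy: 42×52/150 = 14.560
  Dog, Ill: 42×98/150 = 27.440
  Cat, Healthy: 54×52/150 = 18.720
  Cat, Ill: 54×98/150 = 35.280
  Other, Healthy: 54×52/150 = 18.720
  Other, Ill: 54×98/150 = 35.280
Contributions (O − E)²/E:
  (17 − 14.560)²/14.560 = 0.4089
  (25 − 27.440)²/27.440 = 0.2170
  (10 − 18.720)²/18.720 = 4.0619
  (44 − 35.280)²/35.280 = 2.1553
  (25 − 18.720)²/18.720 = 2.1068
  (29 − 35.280)²/35.280 = 1.1179
χ² = 0.4089 + 0.2170 + 4.0619 + 2.1553 + 2.1068 + 1.1179 = 10.07
df = (3−1)(2−1) = 2. Since 10.07 > 9.21, reject the null hypothesis of independence at α = 0.01.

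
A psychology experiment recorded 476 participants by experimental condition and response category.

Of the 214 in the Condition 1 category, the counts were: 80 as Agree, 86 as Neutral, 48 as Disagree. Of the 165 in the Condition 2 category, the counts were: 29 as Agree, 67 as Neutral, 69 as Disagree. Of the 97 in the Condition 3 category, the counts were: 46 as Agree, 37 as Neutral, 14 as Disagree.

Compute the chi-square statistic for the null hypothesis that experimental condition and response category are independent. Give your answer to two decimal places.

Row totals: 214, 165, 97. Column totals: 155, 190, 131. Grand total N = 476.
Expected counts (row total × column total / N):
  Condition 1, Agree: 214×155/476 = 69.6849
  Condition 1, Neutral: 214×190/476 = 85.4202
  Condition 1, Disagree: 214×131/476 = 58.8950
  Condition 2, Agree: 165×155/476 = 53.7290
  Condition 2, Neutral: 165×190/476 = 65.8613
  Condition 2, Disagree: 165×131/476 = 45.4097
  Condition 3, Agree: 97×155/476 = 31.5861
  Condition 3, Neutral: 97×190/476 = 38.7185
  Condition 3, Disagree: 97×131/476 = 26.6954
Contributions (O − E)²/E:
  (80 − 69.6849)²/69.6849 = 1.5269
  (86 − 85.4202)²/85.4202 = 0.0039
  (48 − 58.8950)²/58.8950 = 2.0155
  (29 − 53.7290)²/53.7290 = 11.3816
  (67 − 65.8613)²/65.8613 = 0.0197
  (69 − 45.4097)²/45.4097 = 12.2551
  (46 − 31.5861)²/31.5861 = 6.5776
  (37 − 38.7185)²/38.7185 = 0.0763
  (14 − 26.6954)²/26.6954 = 6.0375
χ² = 1.5269 + 0.0039 + 2.0155 + 11.3816 + 0.0197 + 12.2551 + 6.5776 + 0.0763 + 6.0375 = 39.89

39.89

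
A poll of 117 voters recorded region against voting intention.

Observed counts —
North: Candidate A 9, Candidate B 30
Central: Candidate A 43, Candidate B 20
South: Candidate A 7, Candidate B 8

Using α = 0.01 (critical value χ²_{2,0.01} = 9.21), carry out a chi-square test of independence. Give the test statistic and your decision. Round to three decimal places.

19.764; reject H₀

Row totals: 39, 63, 15. Column totals: 59, 58. Grand total N = 117.
Expected counts (row total × column total / N):
  North, Candidate A: 39×59/117 = 19.6667
  North, Candidate B: 39×58/117 = 19.3333
  Central, Candidate A: 63×59/117 = 31.7692
  Central, Candidate B: 63×58/117 = 31.2308
  South, Candidate A: 15×59/117 = 7.5641
  South, Candidate B: 15×58/117 = 7.4359
Contributions (O − E)²/E:
  (9 − 19.6667)²/19.6667 = 5.7853
  (30 − 19.3333)²/19.3333 = 5.8851
  (43 − 31.7692)²/31.7692 = 3.9702
  (20 − 31.2308)²/31.2308 = 4.0387
  (7 − 7.5641)²/7.5641 = 0.0421
  (8 − 7.4359)²/7.4359 = 0.0428
χ² = 5.7853 + 5.8851 + 3.9702 + 4.0387 + 0.0421 + 0.0428 = 19.764
df = (3−1)(2−1) = 2. Since 19.764 > 9.21, reject the null hypothesis of independence at α = 0.01.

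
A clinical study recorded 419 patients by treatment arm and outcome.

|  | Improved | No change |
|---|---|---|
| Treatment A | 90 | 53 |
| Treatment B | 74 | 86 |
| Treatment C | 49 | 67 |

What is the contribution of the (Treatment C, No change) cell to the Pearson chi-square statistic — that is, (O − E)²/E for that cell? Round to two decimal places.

1.74

Row total (Treatment C) = 116; column total (No change) = 206; N = 419.
Expected count E = 116 × 206 / 419 = 57.031.
Contribution = (O − E)²/E = (67 − 57.031)² / 57.031 = 1.74.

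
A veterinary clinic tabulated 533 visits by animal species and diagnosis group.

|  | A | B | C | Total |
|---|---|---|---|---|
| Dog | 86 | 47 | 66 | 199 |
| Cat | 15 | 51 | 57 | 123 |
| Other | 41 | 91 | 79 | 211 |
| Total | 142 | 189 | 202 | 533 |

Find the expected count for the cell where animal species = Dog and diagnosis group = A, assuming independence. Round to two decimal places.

53.02

Row total (Dog) = 199; column total (A) = 142; grand total N = 533.
Expected count = (row total × column total) / N = 199 × 142 / 533 = 53.02.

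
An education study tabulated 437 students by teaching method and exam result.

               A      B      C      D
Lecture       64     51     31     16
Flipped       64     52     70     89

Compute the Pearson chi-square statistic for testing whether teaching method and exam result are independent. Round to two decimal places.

39.22

Row totals: 162, 275. Column totals: 128, 103, 101, 105. Grand total N = 437.
Expected counts (row total × column total / N):
  Lecture, A: 162×128/437 = 47.451
  Lecture, B: 162×103/437 = 38.183
  Lecture, C: 162×101/437 = 37.442
  Lecture, D: 162×105/437 = 38.924
  Flipped, A: 275×128/437 = 80.549
  Flipped, B: 275×103/437 = 64.817
  Flipped, C: 275×101/437 = 63.558
  Flipped, D: 275×105/437 = 66.076
Contributions (O − E)²/E:
  (64 − 47.451)²/47.451 = 5.7716
  (51 − 38.183)²/38.183 = 4.3023
  (31 − 37.442)²/37.442 = 1.1084
  (16 − 38.924)²/38.924 = 13.5009
  (64 − 80.549)²/80.549 = 3.4000
  (52 − 64.817)²/64.817 = 2.5345
  (70 − 63.558)²/63.558 = 0.6529
  (89 − 66.076)²/66.076 = 7.9531
χ² = 5.7716 + 4.3023 + 1.1084 + 13.5009 + 3.4000 + 2.5345 + 0.6529 + 7.9531 = 39.22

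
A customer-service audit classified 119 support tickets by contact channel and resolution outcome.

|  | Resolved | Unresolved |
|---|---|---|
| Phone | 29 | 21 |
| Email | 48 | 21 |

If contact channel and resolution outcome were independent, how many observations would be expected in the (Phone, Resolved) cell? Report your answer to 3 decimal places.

Row total (Phone) = 50; column total (Resolved) = 77; grand total N = 119.
Expected count = (row total × column total) / N = 50 × 77 / 119 = 32.353.

32.353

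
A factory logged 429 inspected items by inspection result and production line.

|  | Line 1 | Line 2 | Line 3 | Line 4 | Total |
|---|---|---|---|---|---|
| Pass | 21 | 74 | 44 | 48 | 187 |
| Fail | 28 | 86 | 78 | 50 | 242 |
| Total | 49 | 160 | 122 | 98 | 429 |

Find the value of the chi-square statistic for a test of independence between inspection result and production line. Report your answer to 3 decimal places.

Grand total N = 429.
Expected counts (row total × column total / N):
  Pass, Line 1: 187×49/429 = 21.3590
  Pass, Line 2: 187×160/429 = 69.7436
  Pass, Line 3: 187×122/429 = 53.1795
  Pass, Line 4: 187×98/429 = 42.7179
  Fail, Line 1: 242×49/429 = 27.6410
  Fail, Line 2: 242×160/429 = 90.2564
  Fail, Line 3: 242×122/429 = 68.8205
  Fail, Line 4: 242×98/429 = 55.2821
Contributions (O − E)²/E:
  (21 − 21.3590)²/21.3590 = 0.0060
  (74 − 69.7436)²/69.7436 = 0.2598
  (44 − 53.1795)²/53.1795 = 1.5845
  (48 − 42.7179)²/42.7179 = 0.6531
  (28 − 27.6410)²/27.6410 = 0.0047
  (86 − 90.2564)²/90.2564 = 0.2007
  (78 − 68.8205)²/68.8205 = 1.2244
  (50 − 55.2821)²/55.2821 = 0.5047
χ² = 0.0060 + 0.2598 + 1.5845 + 0.6531 + 0.0047 + 0.2007 + 1.2244 + 0.5047 = 4.438

4.438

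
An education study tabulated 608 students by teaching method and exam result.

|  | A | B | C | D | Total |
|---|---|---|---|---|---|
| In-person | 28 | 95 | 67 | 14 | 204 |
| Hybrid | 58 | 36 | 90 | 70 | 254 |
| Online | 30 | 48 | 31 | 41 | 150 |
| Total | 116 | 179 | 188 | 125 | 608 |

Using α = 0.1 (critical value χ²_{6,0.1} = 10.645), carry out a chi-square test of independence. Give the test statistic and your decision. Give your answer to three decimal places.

Grand total N = 608.
Expected counts (row total × column total / N):
  In-person, A: 204×116/608 = 38.92105
  In-person, B: 204×179/608 = 60.05921
  In-person, C: 204×188/608 = 63.07895
  In-person, D: 204×125/608 = 41.94079
  Hybrid, A: 254×116/608 = 48.46053
  Hybrid, B: 254×179/608 = 74.77961
  Hybrid, C: 254×188/608 = 78.53947
  Hybrid, D: 254×125/608 = 52.22039
  Online, A: 150×116/608 = 28.61842
  Online, B: 150×179/608 = 44.16118
  Online, C: 150×188/608 = 46.38158
  Online, D: 150×125/608 = 30.83882
Contributions (O − E)²/E:
  (28 − 38.92105)²/38.92105 = 3.0644
  (95 − 60.05921)²/60.05921 = 20.3276
  (67 − 63.07895)²/63.07895 = 0.2437
  (14 − 41.94079)²/41.94079 = 18.6140
  (58 − 48.46053)²/48.46053 = 1.8778
  (36 − 74.77961)²/74.77961 = 20.1105
  (90 − 78.53947)²/78.53947 = 1.6723
  (70 − 52.22039)²/52.22039 = 6.0535
  (30 − 28.61842)²/28.61842 = 0.0667
  (48 − 44.16118)²/44.16118 = 0.3337
  (31 − 46.38158)²/46.38158 = 5.1010
  (41 − 30.83882)²/30.83882 = 3.3480
χ² = 3.0644 + 20.3276 + 0.2437 + 18.6140 + 1.8778 + 20.1105 + 1.6723 + 6.0535 + 0.0667 + 0.3337 + 5.1010 + 3.3480 = 80.813
df = (3−1)(4−1) = 6. Since 80.813 > 10.645, reject the null hypothesis of independence at α = 0.1.

80.813; reject H₀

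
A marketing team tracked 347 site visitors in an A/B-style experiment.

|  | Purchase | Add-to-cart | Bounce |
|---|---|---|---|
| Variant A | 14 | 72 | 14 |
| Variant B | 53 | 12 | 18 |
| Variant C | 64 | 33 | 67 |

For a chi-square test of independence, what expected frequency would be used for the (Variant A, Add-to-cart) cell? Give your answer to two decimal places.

33.72

Row total (Variant A) = 100; column total (Add-to-cart) = 117; grand total N = 347.
Expected count = (row total × column total) / N = 100 × 117 / 347 = 33.72.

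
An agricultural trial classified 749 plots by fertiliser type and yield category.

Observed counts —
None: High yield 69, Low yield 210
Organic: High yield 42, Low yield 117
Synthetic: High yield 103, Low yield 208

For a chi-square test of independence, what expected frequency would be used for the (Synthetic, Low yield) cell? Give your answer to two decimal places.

222.14

Row total (Synthetic) = 311; column total (Low yield) = 535; grand total N = 749.
Expected count = (row total × column total) / N = 311 × 535 / 749 = 222.14.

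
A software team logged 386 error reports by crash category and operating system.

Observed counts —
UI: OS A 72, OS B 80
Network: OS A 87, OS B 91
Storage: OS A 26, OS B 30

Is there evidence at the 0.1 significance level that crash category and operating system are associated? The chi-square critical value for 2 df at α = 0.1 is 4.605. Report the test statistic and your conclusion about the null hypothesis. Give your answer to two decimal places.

0.13; fail to reject H₀

Row totals: 152, 178, 56. Column totals: 185, 201. Grand total N = 386.
Expected counts (row total × column total / N):
  UI, OS A: 152×185/386 = 72.850
  UI, OS B: 152×201/386 = 79.150
  Network, OS A: 178×185/386 = 85.311
  Network, OS B: 178×201/386 = 92.689
  Storage, OS A: 56×185/386 = 26.839
  Storage, OS B: 56×201/386 = 29.161
Contributions (O − E)²/E:
  (72 − 72.850)²/72.850 = 0.0099
  (80 − 79.150)²/79.150 = 0.0091
  (87 − 85.311)²/85.311 = 0.0334
  (91 − 92.689)²/92.689 = 0.0308
  (26 − 26.839)²/26.839 = 0.0262
  (30 − 29.161)²/29.161 = 0.0241
χ² = 0.0099 + 0.0091 + 0.0334 + 0.0308 + 0.0262 + 0.0241 = 0.13
df = (3−1)(2−1) = 2. Since 0.13 < 4.605, fail to reject the null hypothesis of independence at α = 0.1.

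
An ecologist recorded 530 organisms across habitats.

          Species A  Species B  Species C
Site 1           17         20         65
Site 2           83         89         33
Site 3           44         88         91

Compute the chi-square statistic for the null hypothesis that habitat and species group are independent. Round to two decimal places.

79.18

Row totals: 102, 205, 223. Column totals: 144, 197, 189. Grand total N = 530.
Expected counts (row total × column total / N):
  Site 1, Species A: 102×144/530 = 27.713
  Site 1, Species B: 102×197/530 = 37.913
  Site 1, Species C: 102×189/530 = 36.374
  Site 2, Species A: 205×144/530 = 55.698
  Site 2, Species B: 205×197/530 = 76.198
  Site 2, Species C: 205×189/530 = 73.104
  Site 3, Species A: 223×144/530 = 60.589
  Site 3, Species B: 223×197/530 = 82.889
  Site 3, Species C: 223×189/530 = 79.523
Contributions (O − E)²/E:
  (17 − 27.713)²/27.713 = 4.1413
  (20 − 37.913)²/37.913 = 8.4635
  (65 − 36.374)²/36.374 = 22.5284
  (83 − 55.698)²/55.698 = 13.3829
  (89 − 76.198)²/76.198 = 2.1509
  (33 − 73.104)²/73.104 = 22.0006
  (44 − 60.589)²/60.589 = 4.5420
  (88 − 82.889)²/82.889 = 0.3151
  (91 − 79.523)²/79.523 = 1.6564
χ² = 4.1413 + 8.4635 + 22.5284 + 13.3829 + 2.1509 + 22.0006 + 4.5420 + 0.3151 + 1.6564 = 79.18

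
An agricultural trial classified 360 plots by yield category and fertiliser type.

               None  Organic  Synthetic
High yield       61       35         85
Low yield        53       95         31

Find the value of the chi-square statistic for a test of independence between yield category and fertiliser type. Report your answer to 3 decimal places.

Row totals: 181, 179. Column totals: 114, 130, 116. Grand total N = 360.
Expected counts (row total × column total / N):
  High yield, None: 181×114/360 = 57.3167
  High yield, Organic: 181×130/360 = 65.3611
  High yield, Synthetic: 181×116/360 = 58.3222
  Low yield, None: 179×114/360 = 56.6833
  Low yield, Organic: 179×130/360 = 64.6389
  Low yield, Synthetic: 179×116/360 = 57.6778
Contributions (O − E)²/E:
  (61 − 57.3167)²/57.3167 = 0.2367
  (35 − 65.3611)²/65.3611 = 14.1031
  (85 − 58.3222)²/58.3222 = 12.2030
  (53 − 56.6833)²/56.6833 = 0.2393
  (95 − 64.6389)²/64.6389 = 14.2607
  (31 − 57.6778)²/57.6778 = 12.3393
χ² = 0.2367 + 14.1031 + 12.2030 + 0.2393 + 14.2607 + 12.3393 = 53.382

53.382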